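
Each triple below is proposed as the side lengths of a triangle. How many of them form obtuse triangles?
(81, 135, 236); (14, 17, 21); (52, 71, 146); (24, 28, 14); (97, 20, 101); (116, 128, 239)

3

(81,135,236): 81+135 ≤ 236, not a triangle
(14,17,21): 14²+17² = 485 > 441 = 21² → acute
(52,71,146): 52+71 ≤ 146, not a triangle
(24,28,14): 14²+24² = 772 < 784 = 28² → obtuse
(97,20,101): 20²+97² = 9809 < 10201 = 101² → obtuse
(116,128,239): 116²+128² = 29840 < 57121 = 239² → obtuse
3 of the 6 are obtuse.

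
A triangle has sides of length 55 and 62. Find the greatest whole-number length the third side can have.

116

The third side must be strictly less than 55 + 62 = 117.
The largest integer below 117 is 116.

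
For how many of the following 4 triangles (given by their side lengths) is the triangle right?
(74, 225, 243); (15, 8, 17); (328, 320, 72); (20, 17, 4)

2

(74,225,243): 74²+225² = 56101 < 59049 = 243² → obtuse
(15,8,17): 8²+15² = 289 = 17² → right
(328,320,72): 72²+320² = 107584 = 328² → right
(20,17,4): 4²+17² = 305 < 400 = 20² → obtuse
2 of the 4 are right.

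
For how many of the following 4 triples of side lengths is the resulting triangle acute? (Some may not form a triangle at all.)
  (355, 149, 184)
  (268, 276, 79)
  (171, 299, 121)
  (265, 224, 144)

(355,149,184): 149+184 ≤ 355, not a triangle
(268,276,79): 79²+268² = 78065 > 76176 = 276² → acute
(171,299,121): 121+171 ≤ 299, not a triangle
(265,224,144): 144²+224² = 70912 > 70225 = 265² → acute
2 of the 4 are acute.

2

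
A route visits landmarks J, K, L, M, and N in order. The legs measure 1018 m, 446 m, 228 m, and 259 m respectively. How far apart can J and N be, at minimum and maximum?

The maximum is all hops collinear in one direction: 1018 + 446 + 228 + 259 = 1951.
The longest hop is 1018; the others sum to 933. Folding the others back against it leaves at least 1018 − 933 = 85.

85 ≤ JN ≤ 1951 m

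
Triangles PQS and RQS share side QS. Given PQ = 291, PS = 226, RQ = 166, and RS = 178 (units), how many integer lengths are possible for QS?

278

From triangle PQS: 65 < QS < 517.
From triangle RQS: 12 < QS < 344.
Intersection: 65 < QS < 344, so integers 66 through 343: 278 values.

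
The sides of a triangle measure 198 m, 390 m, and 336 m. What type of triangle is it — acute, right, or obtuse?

right

Compare the square of the longest side to the sum of squares of the other two: 198² + 336² = 152100 = 390².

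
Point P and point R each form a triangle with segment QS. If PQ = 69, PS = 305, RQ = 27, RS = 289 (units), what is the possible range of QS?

From triangle PQS: |69 − 305| < QS < 69 + 305, i.e. 236 < QS < 374.
From triangle RQS: 262 < QS < 316.
Both must hold, so QS lies in the intersection.

262 < QS < 316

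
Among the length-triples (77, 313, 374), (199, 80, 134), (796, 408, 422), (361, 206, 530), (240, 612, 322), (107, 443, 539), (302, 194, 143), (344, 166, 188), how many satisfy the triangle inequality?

7

(77,313,374): 77+313 > 374 → valid
(80,134,199): 80+134 > 199 → valid
(408,422,796): 408+422 > 796 → valid
(206,361,530): 206+361 > 530 → valid
(240,322,612): 240+322 ≤ 612 → not valid
(107,443,539): 107+443 > 539 → valid
(143,194,302): 143+194 > 302 → valid
(166,188,344): 166+188 > 344 → valid
7 of the 8 triples form a triangle.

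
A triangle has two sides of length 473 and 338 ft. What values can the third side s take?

By the triangle inequality, s must be less than 473 + 338 = 811 and greater than |473 − 338| = 135.

135 < s < 811 (ft)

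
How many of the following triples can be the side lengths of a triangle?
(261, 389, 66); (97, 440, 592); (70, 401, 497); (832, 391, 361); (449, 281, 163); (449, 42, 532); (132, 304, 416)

1

(66,261,389): 66+261 ≤ 389 → not valid
(97,440,592): 97+440 ≤ 592 → not valid
(70,401,497): 70+401 ≤ 497 → not valid
(361,391,832): 361+391 ≤ 832 → not valid
(163,281,449): 163+281 ≤ 449 → not valid
(42,449,532): 42+449 ≤ 532 → not valid
(132,304,416): 132+304 > 416 → valid
1 of the 7 triples forms a triangle.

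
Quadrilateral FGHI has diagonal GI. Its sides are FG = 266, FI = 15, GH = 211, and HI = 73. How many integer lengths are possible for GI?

From triangle FGI: 251 < GI < 281.
From triangle HGI: 138 < GI < 284.
Intersection: 251 < GI < 281, so integers 252 through 280: 29 values.

29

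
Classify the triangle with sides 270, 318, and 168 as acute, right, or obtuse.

Compare the square of the longest side to the sum of squares of the other two: 168² + 270² = 101124 = 318².

right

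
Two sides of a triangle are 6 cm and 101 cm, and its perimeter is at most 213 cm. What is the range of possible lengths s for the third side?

Triangle inequality alone gives 95 < s < 107.
The perimeter condition gives s ≤ 213 − 6 − 101 = 106.
Intersecting the two: 95 < s ≤ 106.

95 < s ≤ 106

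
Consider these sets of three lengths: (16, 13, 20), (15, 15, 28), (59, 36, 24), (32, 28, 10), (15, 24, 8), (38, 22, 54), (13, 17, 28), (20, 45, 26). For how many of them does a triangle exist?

7

(13,16,20): 13+16 > 20 → valid
(15,15,28): 15+15 > 28 → valid
(24,36,59): 24+36 > 59 → valid
(10,28,32): 10+28 > 32 → valid
(8,15,24): 8+15 ≤ 24 → not valid
(22,38,54): 22+38 > 54 → valid
(13,17,28): 13+17 > 28 → valid
(20,26,45): 20+26 > 45 → valid
7 of the 8 triples form a triangle.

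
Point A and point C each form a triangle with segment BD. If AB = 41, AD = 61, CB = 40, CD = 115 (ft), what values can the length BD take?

75 < BD < 102

From triangle ABD: |41 − 61| < BD < 41 + 61, i.e. 20 < BD < 102.
From triangle CBD: 75 < BD < 155.
Both must hold, so BD lies in the intersection.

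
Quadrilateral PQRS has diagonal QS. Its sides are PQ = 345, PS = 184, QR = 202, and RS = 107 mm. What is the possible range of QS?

From triangle PQS: |345 − 184| < QS < 345 + 184, i.e. 161 < QS < 529.
From triangle RQS: 95 < QS < 309.
Both must hold, so QS lies in the intersection.

161 < QS < 309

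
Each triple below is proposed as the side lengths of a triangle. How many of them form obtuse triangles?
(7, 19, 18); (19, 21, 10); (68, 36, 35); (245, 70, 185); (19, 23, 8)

3

(7,19,18): 7²+18² = 373 > 361 = 19² → acute
(19,21,10): 10²+19² = 461 > 441 = 21² → acute
(68,36,35): 35²+36² = 2521 < 4624 = 68² → obtuse
(245,70,185): 70²+185² = 39125 < 60025 = 245² → obtuse
(19,23,8): 8²+19² = 425 < 529 = 23² → obtuse
3 of the 5 are obtuse.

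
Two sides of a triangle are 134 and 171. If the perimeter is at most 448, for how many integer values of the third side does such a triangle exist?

106

Triangle inequality: 37 < x < 305. Perimeter ≤ 448 gives x ≤ 448 − 134 − 171 = 143.
So 37 < x ≤ 143; integers 38 through 143: 106 values.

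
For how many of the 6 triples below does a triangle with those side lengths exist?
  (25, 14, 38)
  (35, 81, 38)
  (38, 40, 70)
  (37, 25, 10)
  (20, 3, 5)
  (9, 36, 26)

(14,25,38): 14+25 > 38 → valid
(35,38,81): 35+38 ≤ 81 → not valid
(38,40,70): 38+40 > 70 → valid
(10,25,37): 10+25 ≤ 37 → not valid
(3,5,20): 3+5 ≤ 20 → not valid
(9,26,36): 9+26 ≤ 36 → not valid
2 of the 6 triples form a triangle.

2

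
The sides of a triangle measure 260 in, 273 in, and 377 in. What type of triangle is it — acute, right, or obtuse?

right

Compare the square of the longest side to the sum of squares of the other two: 260² + 273² = 142129 = 377².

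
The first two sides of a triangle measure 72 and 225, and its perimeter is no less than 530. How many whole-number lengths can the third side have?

Triangle inequality: 153 < x < 297. Perimeter ≥ 530 gives x ≥ 530 − 72 − 225 = 233.
So 233 ≤ x < 297; integers 233 through 296: 64 values.

64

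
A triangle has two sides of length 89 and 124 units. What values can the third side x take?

35 < x < 213 (units)

By the triangle inequality, x must be less than 89 + 124 = 213 and greater than |89 − 124| = 35.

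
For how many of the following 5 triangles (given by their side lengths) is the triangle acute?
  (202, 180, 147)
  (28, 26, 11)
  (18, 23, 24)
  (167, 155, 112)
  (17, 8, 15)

(202,180,147): 147²+180² = 54009 > 40804 = 202² → acute
(28,26,11): 11²+26² = 797 > 784 = 28² → acute
(18,23,24): 18²+23² = 853 > 576 = 24² → acute
(167,155,112): 112²+155² = 36569 > 27889 = 167² → acute
(17,8,15): 8²+15² = 289 = 17² → right
4 of the 5 are acute.

4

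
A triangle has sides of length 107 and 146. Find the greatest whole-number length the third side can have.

252

The third side must be strictly less than 107 + 146 = 253.
The largest integer below 253 is 252.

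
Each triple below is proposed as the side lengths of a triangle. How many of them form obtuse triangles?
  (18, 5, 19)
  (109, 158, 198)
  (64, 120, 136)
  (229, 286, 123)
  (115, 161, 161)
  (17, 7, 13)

(18,5,19): 5²+18² = 349 < 361 = 19² → obtuse
(109,158,198): 109²+158² = 36845 < 39204 = 198² → obtuse
(64,120,136): 64²+120² = 18496 = 136² → right
(229,286,123): 123²+229² = 67570 < 81796 = 286² → obtuse
(115,161,161): 115²+161² = 39146 > 25921 = 161² → acute
(17,7,13): 7²+13² = 218 < 289 = 17² → obtuse
4 of the 6 are obtuse.

4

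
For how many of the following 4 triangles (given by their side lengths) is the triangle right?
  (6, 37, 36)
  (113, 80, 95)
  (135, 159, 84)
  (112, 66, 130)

2

(6,37,36): 6²+36² = 1332 < 1369 = 37² → obtuse
(113,80,95): 80²+95² = 15425 > 12769 = 113² → acute
(135,159,84): 84²+135² = 25281 = 159² → right
(112,66,130): 66²+112² = 16900 = 130² → right
2 of the 4 are right.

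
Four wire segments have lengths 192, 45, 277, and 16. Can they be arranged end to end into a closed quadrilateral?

No

For a quadrilateral, each side must be shorter than the sum of the others.
Here the longest side is 277, but the remaining 3 sides sum to only 253.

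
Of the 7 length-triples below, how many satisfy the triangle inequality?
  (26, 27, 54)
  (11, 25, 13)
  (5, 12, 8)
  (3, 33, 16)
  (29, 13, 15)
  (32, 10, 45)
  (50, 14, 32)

1

(26,27,54): 26+27 ≤ 54 → not valid
(11,13,25): 11+13 ≤ 25 → not valid
(5,8,12): 5+8 > 12 → valid
(3,16,33): 3+16 ≤ 33 → not valid
(13,15,29): 13+15 ≤ 29 → not valid
(10,32,45): 10+32 ≤ 45 → not valid
(14,32,50): 14+32 ≤ 50 → not valid
1 of the 7 triples forms a triangle.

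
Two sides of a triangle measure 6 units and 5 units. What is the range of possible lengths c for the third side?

1 < c < 11 (units)

By the triangle inequality, c must be less than 6 + 5 = 11 and greater than |6 − 5| = 1.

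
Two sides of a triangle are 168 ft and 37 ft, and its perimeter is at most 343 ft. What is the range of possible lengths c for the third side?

Triangle inequality alone gives 131 < c < 205.
The perimeter condition gives c ≤ 343 − 168 − 37 = 138.
Intersecting the two: 131 < c ≤ 138.

131 < c ≤ 138 ft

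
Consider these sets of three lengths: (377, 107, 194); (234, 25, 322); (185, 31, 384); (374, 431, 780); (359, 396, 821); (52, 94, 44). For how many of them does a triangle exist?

2

(107,194,377): 107+194 ≤ 377 → not valid
(25,234,322): 25+234 ≤ 322 → not valid
(31,185,384): 31+185 ≤ 384 → not valid
(374,431,780): 374+431 > 780 → valid
(359,396,821): 359+396 ≤ 821 → not valid
(44,52,94): 44+52 > 94 → valid
2 of the 6 triples form a triangle.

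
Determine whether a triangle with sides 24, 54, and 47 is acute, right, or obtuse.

obtuse

Compare the square of the longest side to the sum of squares of the other two: 24² + 47² = 2785 < 2916 = 54².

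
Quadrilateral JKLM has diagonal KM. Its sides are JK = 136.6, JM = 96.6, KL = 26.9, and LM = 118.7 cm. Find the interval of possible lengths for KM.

From triangle JKM: |136.6 − 96.6| < KM < 136.6 + 96.6, i.e. 40.0 < KM < 233.2.
From triangle LKM: 91.8 < KM < 145.6.
Both must hold, so KM lies in the intersection.

91.8 < KM < 145.6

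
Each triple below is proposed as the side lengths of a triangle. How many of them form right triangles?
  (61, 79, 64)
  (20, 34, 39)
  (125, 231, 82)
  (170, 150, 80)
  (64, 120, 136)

2

(61,79,64): 61²+64² = 7817 > 6241 = 79² → acute
(20,34,39): 20²+34² = 1556 > 1521 = 39² → acute
(125,231,82): 82+125 ≤ 231, not a triangle
(170,150,80): 80²+150² = 28900 = 170² → right
(64,120,136): 64²+120² = 18496 = 136² → right
2 of the 5 are right.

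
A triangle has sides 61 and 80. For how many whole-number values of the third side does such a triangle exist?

The third side lies in the open interval (19, 141).
Integers from 20 to 140 inclusive: 140 − 20 + 1 = 121.

121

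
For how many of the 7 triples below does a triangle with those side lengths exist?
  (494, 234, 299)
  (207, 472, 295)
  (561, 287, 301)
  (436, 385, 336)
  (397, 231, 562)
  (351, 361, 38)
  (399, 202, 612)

6

(234,299,494): 234+299 > 494 → valid
(207,295,472): 207+295 > 472 → valid
(287,301,561): 287+301 > 561 → valid
(336,385,436): 336+385 > 436 → valid
(231,397,562): 231+397 > 562 → valid
(38,351,361): 38+351 > 361 → valid
(202,399,612): 202+399 ≤ 612 → not valid
6 of the 7 triples form a triangle.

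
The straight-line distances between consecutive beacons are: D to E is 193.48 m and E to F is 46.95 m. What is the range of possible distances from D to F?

146.53 ≤ DF ≤ 240.43 m

By the triangle inequality, |193.48 − 46.95| ≤ DF ≤ 193.48 + 46.95.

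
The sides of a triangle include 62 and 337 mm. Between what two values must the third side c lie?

275 < c < 399

By the triangle inequality, c must be less than 62 + 337 = 399 and greater than |62 − 337| = 275.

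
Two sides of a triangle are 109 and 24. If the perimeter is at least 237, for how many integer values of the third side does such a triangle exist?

Triangle inequality: 85 < x < 133. Perimeter ≥ 237 gives x ≥ 237 − 109 − 24 = 104.
So 104 ≤ x < 133; integers 104 through 132: 29 values.

29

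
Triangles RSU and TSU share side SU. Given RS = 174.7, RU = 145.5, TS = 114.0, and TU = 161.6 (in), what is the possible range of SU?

From triangle RSU: |174.7 − 145.5| < SU < 174.7 + 145.5, i.e. 29.2 < SU < 320.2.
From triangle TSU: 47.6 < SU < 275.6.
Both must hold, so SU lies in the intersection.

47.6 < SU < 275.6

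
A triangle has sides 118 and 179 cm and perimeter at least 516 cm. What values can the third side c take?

219 ≤ c < 297 cm

Triangle inequality alone gives 61 < c < 297.
The perimeter condition gives c ≥ 516 − 118 − 179 = 219.
Intersecting the two: 219 ≤ c < 297.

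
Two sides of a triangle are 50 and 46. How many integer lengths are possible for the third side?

The third side lies in the open interval (4, 96).
Integers from 5 to 95 inclusive: 95 − 5 + 1 = 91.

91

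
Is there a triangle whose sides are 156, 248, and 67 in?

No

The longest side is 248, but the other two sum to only 223.
223 < 248, so the triangle inequality fails.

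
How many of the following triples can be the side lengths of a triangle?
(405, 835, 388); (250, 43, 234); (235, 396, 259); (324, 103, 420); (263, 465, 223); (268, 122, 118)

4

(388,405,835): 388+405 ≤ 835 → not valid
(43,234,250): 43+234 > 250 → valid
(235,259,396): 235+259 > 396 → valid
(103,324,420): 103+324 > 420 → valid
(223,263,465): 223+263 > 465 → valid
(118,122,268): 118+122 ≤ 268 → not valid
4 of the 6 triples form a triangle.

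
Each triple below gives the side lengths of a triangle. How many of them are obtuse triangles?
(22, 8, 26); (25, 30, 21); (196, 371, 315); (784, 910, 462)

(22,8,26): 8²+22² = 548 < 676 = 26² → obtuse
(25,30,21): 21²+25² = 1066 > 900 = 30² → acute
(196,371,315): 196²+315² = 137641 = 371² → right
(784,910,462): 462²+784² = 828100 = 910² → right
1 of the 4 is obtuse.

1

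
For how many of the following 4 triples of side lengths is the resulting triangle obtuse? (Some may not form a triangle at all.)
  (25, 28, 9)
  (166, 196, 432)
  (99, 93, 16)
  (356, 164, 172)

(25,28,9): 9²+25² = 706 < 784 = 28² → obtuse
(166,196,432): 166+196 ≤ 432, not a triangle
(99,93,16): 16²+93² = 8905 < 9801 = 99² → obtuse
(356,164,172): 164+172 ≤ 356, not a triangle
2 of the 4 are obtuse.

2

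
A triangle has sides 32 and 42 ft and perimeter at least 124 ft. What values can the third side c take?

50 ≤ c < 74 ft

Triangle inequality alone gives 10 < c < 74.
The perimeter condition gives c ≥ 124 − 32 − 42 = 50.
Intersecting the two: 50 ≤ c < 74.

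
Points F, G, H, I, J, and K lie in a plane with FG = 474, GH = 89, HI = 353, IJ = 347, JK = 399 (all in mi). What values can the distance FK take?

The maximum is all hops collinear in one direction: 474 + 89 + 353 + 347 + 399 = 1662.
The longest hop is 474; the others sum to 1188. Since 474 ≤ 1188, the path can fold back on itself completely, so the minimum distance is 0.

0 ≤ FK ≤ 1662 mi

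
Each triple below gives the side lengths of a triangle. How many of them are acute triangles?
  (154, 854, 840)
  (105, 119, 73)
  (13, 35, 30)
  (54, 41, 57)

(154,854,840): 154²+840² = 729316 = 854² → right
(105,119,73): 73²+105² = 16354 > 14161 = 119² → acute
(13,35,30): 13²+30² = 1069 < 1225 = 35² → obtuse
(54,41,57): 41²+54² = 4597 > 3249 = 57² → acute
2 of the 4 are acute.

2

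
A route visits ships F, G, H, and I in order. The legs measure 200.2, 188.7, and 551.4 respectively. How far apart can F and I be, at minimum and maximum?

The maximum is all hops collinear in one direction: 200.2 + 188.7 + 551.4 = 940.3.
The longest hop is 551.4; the others sum to 388.9. Folding the others back against it leaves at least 551.4 − 388.9 = 162.5.

162.5 ≤ FI ≤ 940.3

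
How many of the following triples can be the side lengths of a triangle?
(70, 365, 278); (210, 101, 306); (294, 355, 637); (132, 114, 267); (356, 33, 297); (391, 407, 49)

3

(70,278,365): 70+278 ≤ 365 → not valid
(101,210,306): 101+210 > 306 → valid
(294,355,637): 294+355 > 637 → valid
(114,132,267): 114+132 ≤ 267 → not valid
(33,297,356): 33+297 ≤ 356 → not valid
(49,391,407): 49+391 > 407 → valid
3 of the 6 triples form a triangle.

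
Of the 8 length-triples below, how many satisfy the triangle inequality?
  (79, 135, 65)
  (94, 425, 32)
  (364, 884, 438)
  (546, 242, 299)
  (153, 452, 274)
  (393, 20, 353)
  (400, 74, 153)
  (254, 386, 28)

(65,79,135): 65+79 > 135 → valid
(32,94,425): 32+94 ≤ 425 → not valid
(364,438,884): 364+438 ≤ 884 → not valid
(242,299,546): 242+299 ≤ 546 → not valid
(153,274,452): 153+274 ≤ 452 → not valid
(20,353,393): 20+353 ≤ 393 → not valid
(74,153,400): 74+153 ≤ 400 → not valid
(28,254,386): 28+254 ≤ 386 → not valid
1 of the 8 triples forms a triangle.

1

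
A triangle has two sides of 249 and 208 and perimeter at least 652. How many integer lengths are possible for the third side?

Triangle inequality: 41 < x < 457. Perimeter ≥ 652 gives x ≥ 652 − 249 − 208 = 195.
So 195 ≤ x < 457; integers 195 through 456: 262 values.

262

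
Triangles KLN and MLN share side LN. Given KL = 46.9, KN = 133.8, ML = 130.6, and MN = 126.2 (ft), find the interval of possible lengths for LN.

From triangle KLN: |46.9 − 133.8| < LN < 46.9 + 133.8, i.e. 86.9 < LN < 180.7.
From triangle MLN: 4.4 < LN < 256.8.
Both must hold, so LN lies in the intersection.

86.9 < LN < 180.7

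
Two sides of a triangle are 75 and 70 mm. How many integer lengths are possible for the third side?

The third side lies in the open interval (5, 145).
Integers from 6 to 144 inclusive: 144 − 6 + 1 = 139.

139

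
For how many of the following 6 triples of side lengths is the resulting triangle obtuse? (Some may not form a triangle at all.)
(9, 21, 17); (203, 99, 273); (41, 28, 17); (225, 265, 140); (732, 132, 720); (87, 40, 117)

4

(9,21,17): 9²+17² = 370 < 441 = 21² → obtuse
(203,99,273): 99²+203² = 51010 < 74529 = 273² → obtuse
(41,28,17): 17²+28² = 1073 < 1681 = 41² → obtuse
(225,265,140): 140²+225² = 70225 = 265² → right
(732,132,720): 132²+720² = 535824 = 732² → right
(87,40,117): 40²+87² = 9169 < 13689 = 117² → obtuse
4 of the 6 are obtuse.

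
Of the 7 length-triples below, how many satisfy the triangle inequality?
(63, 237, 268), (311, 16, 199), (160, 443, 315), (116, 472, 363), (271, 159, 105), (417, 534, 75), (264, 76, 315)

(63,237,268): 63+237 > 268 → valid
(16,199,311): 16+199 ≤ 311 → not valid
(160,315,443): 160+315 > 443 → valid
(116,363,472): 116+363 > 472 → valid
(105,159,271): 105+159 ≤ 271 → not valid
(75,417,534): 75+417 ≤ 534 → not valid
(76,264,315): 76+264 > 315 → valid
4 of the 7 triples form a triangle.

4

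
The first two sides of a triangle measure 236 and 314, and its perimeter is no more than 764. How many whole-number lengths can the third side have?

Triangle inequality: 78 < x < 550. Perimeter ≤ 764 gives x ≤ 764 − 236 − 314 = 214.
So 78 < x ≤ 214; integers 79 through 214: 136 values.

136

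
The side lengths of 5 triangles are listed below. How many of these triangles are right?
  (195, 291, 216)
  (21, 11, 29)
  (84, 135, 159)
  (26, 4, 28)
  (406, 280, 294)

3

(195,291,216): 195²+216² = 84681 = 291² → right
(21,11,29): 11²+21² = 562 < 841 = 29² → obtuse
(84,135,159): 84²+135² = 25281 = 159² → right
(26,4,28): 4²+26² = 692 < 784 = 28² → obtuse
(406,280,294): 280²+294² = 164836 = 406² → right
3 of the 5 are right.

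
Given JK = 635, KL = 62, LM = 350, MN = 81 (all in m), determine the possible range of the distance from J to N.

The maximum is all hops collinear in one direction: 635 + 62 + 350 + 81 = 1128.
The longest hop is 635; the others sum to 493. Folding the others back against it leaves at least 635 − 493 = 142.

142 ≤ JN ≤ 1128 m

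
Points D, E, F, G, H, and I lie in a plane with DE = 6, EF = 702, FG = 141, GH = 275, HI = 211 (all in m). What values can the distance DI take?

69 ≤ DI ≤ 1335 m

The maximum is all hops collinear in one direction: 6 + 702 + 141 + 275 + 211 = 1335.
The longest hop is 702; the others sum to 633. Folding the others back against it leaves at least 702 − 633 = 69.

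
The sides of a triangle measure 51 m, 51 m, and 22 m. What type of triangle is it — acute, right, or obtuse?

Compare the square of the longest side to the sum of squares of the other two: 22² + 51² = 3085 > 2601 = 51².

acute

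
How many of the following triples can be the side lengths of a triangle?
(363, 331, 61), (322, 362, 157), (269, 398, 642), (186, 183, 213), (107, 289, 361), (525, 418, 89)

(61,331,363): 61+331 > 363 → valid
(157,322,362): 157+322 > 362 → valid
(269,398,642): 269+398 > 642 → valid
(183,186,213): 183+186 > 213 → valid
(107,289,361): 107+289 > 361 → valid
(89,418,525): 89+418 ≤ 525 → not valid
5 of the 6 triples form a triangle.

5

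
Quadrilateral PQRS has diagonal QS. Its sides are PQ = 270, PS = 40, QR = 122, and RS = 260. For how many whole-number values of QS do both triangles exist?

From triangle PQS: 230 < QS < 310.
From triangle RQS: 138 < QS < 382.
Intersection: 230 < QS < 310, so integers 231 through 309: 79 values.

79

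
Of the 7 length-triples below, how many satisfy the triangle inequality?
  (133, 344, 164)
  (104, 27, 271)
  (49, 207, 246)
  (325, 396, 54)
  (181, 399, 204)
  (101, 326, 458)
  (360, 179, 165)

1

(133,164,344): 133+164 ≤ 344 → not valid
(27,104,271): 27+104 ≤ 271 → not valid
(49,207,246): 49+207 > 246 → valid
(54,325,396): 54+325 ≤ 396 → not valid
(181,204,399): 181+204 ≤ 399 → not valid
(101,326,458): 101+326 ≤ 458 → not valid
(165,179,360): 165+179 ≤ 360 → not valid
1 of the 7 triples forms a triangle.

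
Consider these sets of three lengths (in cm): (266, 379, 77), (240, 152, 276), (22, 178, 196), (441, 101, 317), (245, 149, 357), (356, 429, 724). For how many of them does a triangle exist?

(77,266,379): 77+266 ≤ 379 → not valid
(152,240,276): 152+240 > 276 → valid
(22,178,196): 22+178 > 196 → valid
(101,317,441): 101+317 ≤ 441 → not valid
(149,245,357): 149+245 > 357 → valid
(356,429,724): 356+429 > 724 → valid
4 of the 6 triples form a triangle.

4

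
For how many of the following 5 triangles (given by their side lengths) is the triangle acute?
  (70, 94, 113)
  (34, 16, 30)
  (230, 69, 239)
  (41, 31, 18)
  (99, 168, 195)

(70,94,113): 70²+94² = 13736 > 12769 = 113² → acute
(34,16,30): 16²+30² = 1156 = 34² → right
(230,69,239): 69²+230² = 57661 > 57121 = 239² → acute
(41,31,18): 18²+31² = 1285 < 1681 = 41² → obtuse
(99,168,195): 99²+168² = 38025 = 195² → right
2 of the 5 are acute.

2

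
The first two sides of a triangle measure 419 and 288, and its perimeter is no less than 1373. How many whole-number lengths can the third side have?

41

Triangle inequality: 131 < x < 707. Perimeter ≥ 1373 gives x ≥ 1373 − 419 − 288 = 666.
So 666 ≤ x < 707; integers 666 through 706: 41 values.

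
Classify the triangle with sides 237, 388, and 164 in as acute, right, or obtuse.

obtuse

Compare the square of the longest side to the sum of squares of the other two: 164² + 237² = 83065 < 150544 = 388².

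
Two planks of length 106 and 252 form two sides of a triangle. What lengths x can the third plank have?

146 < x < 358

By the triangle inequality, x must be less than 106 + 252 = 358 and greater than |106 − 252| = 146.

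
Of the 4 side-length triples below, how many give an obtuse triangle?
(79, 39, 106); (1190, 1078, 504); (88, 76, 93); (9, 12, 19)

(79,39,106): 39²+79² = 7762 < 11236 = 106² → obtuse
(1190,1078,504): 504²+1078² = 1416100 = 1190² → right
(88,76,93): 76²+88² = 13520 > 8649 = 93² → acute
(9,12,19): 9²+12² = 225 < 361 = 19² → obtuse
2 of the 4 are obtuse.

2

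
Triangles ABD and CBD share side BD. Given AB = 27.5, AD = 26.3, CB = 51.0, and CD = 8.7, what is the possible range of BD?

42.3 < BD < 53.8

From triangle ABD: |27.5 − 26.3| < BD < 27.5 + 26.3, i.e. 1.2 < BD < 53.8.
From triangle CBD: 42.3 < BD < 59.7.
Both must hold, so BD lies in the intersection.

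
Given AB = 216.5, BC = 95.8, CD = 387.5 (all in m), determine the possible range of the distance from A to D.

The maximum is all hops collinear in one direction: 216.5 + 95.8 + 387.5 = 699.8.
The longest hop is 387.5; the others sum to 312.3. Folding the others back against it leaves at least 387.5 − 312.3 = 75.2.

75.2 ≤ AD ≤ 699.8 m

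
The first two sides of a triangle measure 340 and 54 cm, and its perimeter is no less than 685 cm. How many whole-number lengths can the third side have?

Triangle inequality: 286 < x < 394. Perimeter ≥ 685 gives x ≥ 685 − 340 − 54 = 291.
So 291 ≤ x < 394; integers 291 through 393: 103 values.

103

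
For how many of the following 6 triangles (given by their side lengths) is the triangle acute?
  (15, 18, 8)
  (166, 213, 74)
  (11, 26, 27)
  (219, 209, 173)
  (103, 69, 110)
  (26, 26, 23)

(15,18,8): 8²+15² = 289 < 324 = 18² → obtuse
(166,213,74): 74²+166² = 33032 < 45369 = 213² → obtuse
(11,26,27): 11²+26² = 797 > 729 = 27² → acute
(219,209,173): 173²+209² = 73610 > 47961 = 219² → acute
(103,69,110): 69²+103² = 15370 > 12100 = 110² → acute
(26,26,23): 23²+26² = 1205 > 676 = 26² → acute
4 of the 6 are acute.

4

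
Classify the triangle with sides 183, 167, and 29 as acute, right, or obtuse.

obtuse

Compare the square of the longest side to the sum of squares of the other two: 29² + 167² = 28730 < 33489 = 183².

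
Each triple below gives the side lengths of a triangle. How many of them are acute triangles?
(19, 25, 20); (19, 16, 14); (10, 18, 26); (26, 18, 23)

3

(19,25,20): 19²+20² = 761 > 625 = 25² → acute
(19,16,14): 14²+16² = 452 > 361 = 19² → acute
(10,18,26): 10²+18² = 424 < 676 = 26² → obtuse
(26,18,23): 18²+23² = 853 > 676 = 26² → acute
3 of the 4 are acute.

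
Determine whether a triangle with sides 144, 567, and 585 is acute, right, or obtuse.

right

Compare the square of the longest side to the sum of squares of the other two: 144² + 567² = 342225 = 585².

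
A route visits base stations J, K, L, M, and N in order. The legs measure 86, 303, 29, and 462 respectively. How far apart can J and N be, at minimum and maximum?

The maximum is all hops collinear in one direction: 86 + 303 + 29 + 462 = 880.
The longest hop is 462; the others sum to 418. Folding the others back against it leaves at least 462 − 418 = 44.

44 ≤ JN ≤ 880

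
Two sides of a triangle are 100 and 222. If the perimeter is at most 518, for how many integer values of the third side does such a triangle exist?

74

Triangle inequality: 122 < x < 322. Perimeter ≤ 518 gives x ≤ 518 − 100 − 222 = 196.
So 122 < x ≤ 196; integers 123 through 196: 74 values.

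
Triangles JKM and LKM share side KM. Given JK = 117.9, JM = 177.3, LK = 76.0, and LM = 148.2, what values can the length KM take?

72.2 < KM < 224.2

From triangle JKM: |117.9 − 177.3| < KM < 117.9 + 177.3, i.e. 59.4 < KM < 295.2.
From triangle LKM: 72.2 < KM < 224.2.
Both must hold, so KM lies in the intersection.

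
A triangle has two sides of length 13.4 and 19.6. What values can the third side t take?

6.2 < t < 33.0

By the triangle inequality, t must be less than 13.4 + 19.6 = 33.0 and greater than |13.4 − 19.6| = 6.2.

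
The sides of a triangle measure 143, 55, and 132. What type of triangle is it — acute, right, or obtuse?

Compare the square of the longest side to the sum of squares of the other two: 55² + 132² = 20449 = 143².

right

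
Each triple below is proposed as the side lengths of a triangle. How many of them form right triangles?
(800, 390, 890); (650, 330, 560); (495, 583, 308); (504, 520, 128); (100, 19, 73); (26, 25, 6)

4

(800,390,890): 390²+800² = 792100 = 890² → right
(650,330,560): 330²+560² = 422500 = 650² → right
(495,583,308): 308²+495² = 339889 = 583² → right
(504,520,128): 128²+504² = 270400 = 520² → right
(100,19,73): 19+73 ≤ 100, not a triangle
(26,25,6): 6²+25² = 661 < 676 = 26² → obtuse
4 of the 6 are right.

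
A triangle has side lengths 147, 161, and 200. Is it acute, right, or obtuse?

Compare the square of the longest side to the sum of squares of the other two: 147² + 161² = 47530 > 40000 = 200².

acute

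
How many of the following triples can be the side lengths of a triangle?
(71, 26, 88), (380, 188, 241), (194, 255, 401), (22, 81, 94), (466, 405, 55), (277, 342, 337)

(26,71,88): 26+71 > 88 → valid
(188,241,380): 188+241 > 380 → valid
(194,255,401): 194+255 > 401 → valid
(22,81,94): 22+81 > 94 → valid
(55,405,466): 55+405 ≤ 466 → not valid
(277,337,342): 277+337 > 342 → valid
5 of the 6 triples form a triangle.

5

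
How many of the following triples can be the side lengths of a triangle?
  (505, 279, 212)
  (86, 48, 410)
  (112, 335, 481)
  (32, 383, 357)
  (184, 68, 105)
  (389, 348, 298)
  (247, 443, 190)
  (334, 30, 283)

(212,279,505): 212+279 ≤ 505 → not valid
(48,86,410): 48+86 ≤ 410 → not valid
(112,335,481): 112+335 ≤ 481 → not valid
(32,357,383): 32+357 > 383 → valid
(68,105,184): 68+105 ≤ 184 → not valid
(298,348,389): 298+348 > 389 → valid
(190,247,443): 190+247 ≤ 443 → not valid
(30,283,334): 30+283 ≤ 334 → not valid
2 of the 8 triples form a triangle.

2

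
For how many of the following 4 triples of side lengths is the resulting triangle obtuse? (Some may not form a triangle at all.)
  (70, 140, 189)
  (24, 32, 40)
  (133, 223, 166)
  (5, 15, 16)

(70,140,189): 70²+140² = 24500 < 35721 = 189² → obtuse
(24,32,40): 24²+32² = 1600 = 40² → right
(133,223,166): 133²+166² = 45245 < 49729 = 223² → obtuse
(5,15,16): 5²+15² = 250 < 256 = 16² → obtuse
3 of the 4 are obtuse.

3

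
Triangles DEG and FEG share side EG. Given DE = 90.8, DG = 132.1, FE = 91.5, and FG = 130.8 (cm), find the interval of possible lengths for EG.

From triangle DEG: |90.8 − 132.1| < EG < 90.8 + 132.1, i.e. 41.3 < EG < 222.9.
From triangle FEG: 39.3 < EG < 222.3.
Both must hold, so EG lies in the intersection.

41.3 < EG < 222.3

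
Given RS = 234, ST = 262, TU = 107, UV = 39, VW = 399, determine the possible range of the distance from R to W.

0 ≤ RW ≤ 1041

The maximum is all hops collinear in one direction: 234 + 262 + 107 + 39 + 399 = 1041.
The longest hop is 399; the others sum to 642. Since 399 ≤ 642, the path can fold back on itself completely, so the minimum distance is 0.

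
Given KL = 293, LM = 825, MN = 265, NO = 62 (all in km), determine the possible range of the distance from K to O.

The maximum is all hops collinear in one direction: 293 + 825 + 265 + 62 = 1445.
The longest hop is 825; the others sum to 620. Folding the others back against it leaves at least 825 − 620 = 205.

205 ≤ KO ≤ 1445 km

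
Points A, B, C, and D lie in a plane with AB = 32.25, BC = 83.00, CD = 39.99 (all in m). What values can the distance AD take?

10.76 ≤ AD ≤ 155.24 m

The maximum is all hops collinear in one direction: 32.25 + 83.00 + 39.99 = 155.24.
The longest hop is 83.00; the others sum to 72.24. Folding the others back against it leaves at least 83.00 − 72.24 = 10.76.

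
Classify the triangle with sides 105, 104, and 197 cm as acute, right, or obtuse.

obtuse

Compare the square of the longest side to the sum of squares of the other two: 104² + 105² = 21841 < 38809 = 197².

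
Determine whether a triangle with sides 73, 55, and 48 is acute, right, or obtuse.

right

Compare the square of the longest side to the sum of squares of the other two: 48² + 55² = 5329 = 73².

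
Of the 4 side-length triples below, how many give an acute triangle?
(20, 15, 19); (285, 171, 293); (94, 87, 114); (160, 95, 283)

(20,15,19): 15²+19² = 586 > 400 = 20² → acute
(285,171,293): 171²+285² = 110466 > 85849 = 293² → acute
(94,87,114): 87²+94² = 16405 > 12996 = 114² → acute
(160,95,283): 95+160 ≤ 283, not a triangle
3 of the 4 are acute.

3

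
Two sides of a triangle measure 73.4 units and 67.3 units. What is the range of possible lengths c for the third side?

6.1 < c < 140.7

By the triangle inequality, c must be less than 73.4 + 67.3 = 140.7 and greater than |73.4 − 67.3| = 6.1.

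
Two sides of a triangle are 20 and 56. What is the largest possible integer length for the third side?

75

The third side must be strictly less than 20 + 56 = 76.
The largest integer below 76 is 75.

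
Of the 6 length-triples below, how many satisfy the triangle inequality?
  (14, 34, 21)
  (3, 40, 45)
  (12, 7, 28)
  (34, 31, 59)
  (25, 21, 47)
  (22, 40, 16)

(14,21,34): 14+21 > 34 → valid
(3,40,45): 3+40 ≤ 45 → not valid
(7,12,28): 7+12 ≤ 28 → not valid
(31,34,59): 31+34 > 59 → valid
(21,25,47): 21+25 ≤ 47 → not valid
(16,22,40): 16+22 ≤ 40 → not valid
2 of the 6 triples form a triangle.

2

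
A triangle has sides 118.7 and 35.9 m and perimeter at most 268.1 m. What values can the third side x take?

Triangle inequality alone gives 82.8 < x < 154.6.
The perimeter condition gives x ≤ 268.1 − 118.7 − 35.9 = 113.5.
Intersecting the two: 82.8 < x ≤ 113.5.

82.8 < x ≤ 113.5 m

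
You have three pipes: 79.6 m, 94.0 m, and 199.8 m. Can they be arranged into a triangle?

The longest side is 199.8, but the other two sum to only 173.6.
173.6 < 199.8, so the triangle inequality fails.

No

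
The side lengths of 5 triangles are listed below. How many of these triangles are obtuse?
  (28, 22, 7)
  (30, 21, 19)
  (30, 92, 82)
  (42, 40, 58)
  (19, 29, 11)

(28,22,7): 7²+22² = 533 < 784 = 28² → obtuse
(30,21,19): 19²+21² = 802 < 900 = 30² → obtuse
(30,92,82): 30²+82² = 7624 < 8464 = 92² → obtuse
(42,40,58): 40²+42² = 3364 = 58² → right
(19,29,11): 11²+19² = 482 < 841 = 29² → obtuse
4 of the 5 are obtuse.

4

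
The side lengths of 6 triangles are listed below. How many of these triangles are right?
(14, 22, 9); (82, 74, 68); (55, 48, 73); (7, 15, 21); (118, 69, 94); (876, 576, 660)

2

(14,22,9): 9²+14² = 277 < 484 = 22² → obtuse
(82,74,68): 68²+74² = 10100 > 6724 = 82² → acute
(55,48,73): 48²+55² = 5329 = 73² → right
(7,15,21): 7²+15² = 274 < 441 = 21² → obtuse
(118,69,94): 69²+94² = 13597 < 13924 = 118² → obtuse
(876,576,660): 576²+660² = 767376 = 876² → right
2 of the 6 are right.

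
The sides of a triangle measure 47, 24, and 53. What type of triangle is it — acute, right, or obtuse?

Compare the square of the longest side to the sum of squares of the other two: 24² + 47² = 2785 < 2809 = 53².

obtuse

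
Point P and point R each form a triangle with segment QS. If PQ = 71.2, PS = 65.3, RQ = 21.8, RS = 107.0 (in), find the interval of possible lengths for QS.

From triangle PQS: |71.2 − 65.3| < QS < 71.2 + 65.3, i.e. 5.9 < QS < 136.5.
From triangle RQS: 85.2 < QS < 128.8.
Both must hold, so QS lies in the intersection.

85.2 < QS < 128.8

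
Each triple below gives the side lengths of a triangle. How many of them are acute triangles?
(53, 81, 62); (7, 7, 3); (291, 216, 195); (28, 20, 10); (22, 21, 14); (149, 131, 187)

(53,81,62): 53²+62² = 6653 > 6561 = 81² → acute
(7,7,3): 3²+7² = 58 > 49 = 7² → acute
(291,216,195): 195²+216² = 84681 = 291² → right
(28,20,10): 10²+20² = 500 < 784 = 28² → obtuse
(22,21,14): 14²+21² = 637 > 484 = 22² → acute
(149,131,187): 131²+149² = 39362 > 34969 = 187² → acute
4 of the 6 are acute.

4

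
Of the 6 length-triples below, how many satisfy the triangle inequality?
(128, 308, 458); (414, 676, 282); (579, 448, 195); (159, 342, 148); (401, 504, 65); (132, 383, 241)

(128,308,458): 128+308 ≤ 458 → not valid
(282,414,676): 282+414 > 676 → valid
(195,448,579): 195+448 > 579 → valid
(148,159,342): 148+159 ≤ 342 → not valid
(65,401,504): 65+401 ≤ 504 → not valid
(132,241,383): 132+241 ≤ 383 → not valid
2 of the 6 triples form a triangle.

2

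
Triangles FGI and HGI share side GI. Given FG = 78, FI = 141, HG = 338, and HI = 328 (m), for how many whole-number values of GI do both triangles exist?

155

From triangle FGI: 63 < GI < 219.
From triangle HGI: 10 < GI < 666.
Intersection: 63 < GI < 219, so integers 64 through 218: 155 values.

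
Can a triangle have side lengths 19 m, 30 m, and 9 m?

The longest side is 30, but the other two sum to only 28.
28 < 30, so the triangle inequality fails.

No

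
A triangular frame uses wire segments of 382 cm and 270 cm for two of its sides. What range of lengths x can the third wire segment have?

112 < x < 652

By the triangle inequality, x must be less than 382 + 270 = 652 and greater than |382 − 270| = 112.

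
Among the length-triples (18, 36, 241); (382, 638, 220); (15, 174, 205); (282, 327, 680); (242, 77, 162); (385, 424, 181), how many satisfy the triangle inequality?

1

(18,36,241): 18+36 ≤ 241 → not valid
(220,382,638): 220+382 ≤ 638 → not valid
(15,174,205): 15+174 ≤ 205 → not valid
(282,327,680): 282+327 ≤ 680 → not valid
(77,162,242): 77+162 ≤ 242 → not valid
(181,385,424): 181+385 > 424 → valid
1 of the 6 triples forms a triangle.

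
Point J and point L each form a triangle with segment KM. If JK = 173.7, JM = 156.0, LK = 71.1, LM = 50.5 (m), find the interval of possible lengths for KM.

From triangle JKM: |173.7 − 156.0| < KM < 173.7 + 156.0, i.e. 17.7 < KM < 329.7.
From triangle LKM: 20.6 < KM < 121.6.
Both must hold, so KM lies in the intersection.

20.6 < KM < 121.6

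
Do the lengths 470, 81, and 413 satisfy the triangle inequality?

Yes

The longest side is 470, and the other two sum to 494.
Since 494 > 470, the triangle inequality holds.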